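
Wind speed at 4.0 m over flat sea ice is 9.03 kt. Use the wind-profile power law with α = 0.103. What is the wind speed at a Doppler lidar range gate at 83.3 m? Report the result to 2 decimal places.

12.35 kt

Power-law profile: V₂ = V₁ · (z₂/z₁)^α
V₂ = 9.03 × (83.3/4.0)^0.103 = 9.03 × (20.8250)^0.103
    = 9.03 × 1.3671 = 12.3453 kt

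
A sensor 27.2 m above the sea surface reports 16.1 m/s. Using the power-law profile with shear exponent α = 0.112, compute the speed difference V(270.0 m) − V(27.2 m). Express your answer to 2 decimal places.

Power law: V₂ = V₁ · (z₂/z₁)^α = 16.1 × (9.9265)^0.112 = 20.8193 m/s
ΔV = 20.8193 − 16.1 = 4.7193 m/s

4.72 m/s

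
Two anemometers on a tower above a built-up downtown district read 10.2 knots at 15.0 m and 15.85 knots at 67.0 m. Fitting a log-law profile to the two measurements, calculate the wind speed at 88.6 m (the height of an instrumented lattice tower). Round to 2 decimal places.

16.90 knots

Log law: V ∝ ln(z/z₀). From the pair, with r = V₁/V₂ = 0.64353,
ln z₀ = (ln z₁ − r·ln z₂)/(1 − r) = (2.7081 − 0.64353×4.2047)/0.35647 = 0.0061 → z₀ = 1.006 m
V₃ = V₁ · ln(z₃/z₀)/ln(z₁/z₀) = 10.2 × 4.4780/2.7019 = 16.9049 knots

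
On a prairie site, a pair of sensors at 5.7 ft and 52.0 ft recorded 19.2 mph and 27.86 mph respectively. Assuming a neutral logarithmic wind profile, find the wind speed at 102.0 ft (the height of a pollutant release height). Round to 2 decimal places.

Log law: V ∝ ln(z/z₀). From the pair, with r = V₁/V₂ = 0.68916,
ln z₀ = (ln z₁ − r·ln z₂)/(1 − r) = (1.7405 − 0.68916×3.9512)/0.31084 = -3.1610 → z₀ = 0.04238 ft
V₃ = V₁ · ln(z₃/z₀)/ln(z₁/z₀) = 19.2 × 7.7860/4.9015 = 30.4991 mph

30.50 mph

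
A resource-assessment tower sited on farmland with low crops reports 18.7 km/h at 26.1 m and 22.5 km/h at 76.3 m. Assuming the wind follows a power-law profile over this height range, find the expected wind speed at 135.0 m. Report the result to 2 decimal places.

First find α: α = ln(V₂/V₁)/ln(z₂/z₁) = ln(22.5/18.7)/ln(76.3/26.1) = 0.18499/1.07274 = 0.1724
Extrapolate from 76.3 m to 135.0 m: V₃ = 22.5 × (135.0/76.3)^0.1724 = 22.5 × 1.1034 = 24.8266 km/h

24.83 km/h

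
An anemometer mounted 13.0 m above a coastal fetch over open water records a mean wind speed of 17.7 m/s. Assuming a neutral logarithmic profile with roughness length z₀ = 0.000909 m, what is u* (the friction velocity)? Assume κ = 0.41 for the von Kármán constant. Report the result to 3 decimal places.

Log law: V(z) = (u*/κ) · ln(z/z₀) ⇒ u* = κ · V / ln(z/z₀)
u* = 0.41 × 17.7 / ln(13.0/0.000909) = 0.41 × 17.7 / 9.5681
   = 7.2570 / 9.5681 = 0.7585 m/s

u* ≈ 0.758 m/s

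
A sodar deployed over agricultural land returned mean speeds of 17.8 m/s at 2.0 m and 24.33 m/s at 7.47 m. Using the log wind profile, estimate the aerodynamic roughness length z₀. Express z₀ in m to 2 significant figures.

z₀ ≈ 0.055 m

Log law: V(z) ∝ ln(z/z₀). With r = V₁/V₂ = 17.8/24.33 = 0.73161,
r · ln(z₂/z₀) = ln(z₁/z₀) ⇒ ln z₀ = (ln z₁ − r·ln z₂)/(1 − r)
ln z₀ = (0.69315 − 0.73161×2.01089) / 0.26839 = -2.8989
z₀ = exp(-2.8989) = 0.05509 m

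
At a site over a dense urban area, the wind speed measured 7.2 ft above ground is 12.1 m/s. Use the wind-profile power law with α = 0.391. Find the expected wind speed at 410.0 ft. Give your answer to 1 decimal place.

Power-law profile: V₂ = V₁ · (z₂/z₁)^α
V₂ = 12.1 × (410.0/7.2)^0.391 = 12.1 × (56.9444)^0.391
    = 12.1 × 4.8571 = 58.7715 m/s

58.8 m/s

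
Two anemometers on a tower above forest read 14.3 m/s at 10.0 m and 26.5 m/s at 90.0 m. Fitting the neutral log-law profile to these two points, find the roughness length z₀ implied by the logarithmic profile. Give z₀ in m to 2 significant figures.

Log law: V(z) ∝ ln(z/z₀). With r = V₁/V₂ = 14.3/26.5 = 0.53962,
r · ln(z₂/z₀) = ln(z₁/z₀) ⇒ ln z₀ = (ln z₁ − r·ln z₂)/(1 − r)
ln z₀ = (2.30259 − 0.53962×4.49981) / 0.46038 = -0.2729
z₀ = exp(-0.2729) = 0.7612 m

z₀ ≈ 0.76 m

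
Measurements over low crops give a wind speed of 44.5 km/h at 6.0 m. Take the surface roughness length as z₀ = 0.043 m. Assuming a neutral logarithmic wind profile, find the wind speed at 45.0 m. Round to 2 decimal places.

62.66 km/h

Log law: V(z) ∝ ln(z/z₀), so V₂/V₁ = ln(z₂/z₀) / ln(z₁/z₀).
ln(45.0/0.043) = 6.9532, ln(6.0/0.043) = 4.9383
V₂ = 44.5 × 6.9532/4.9383 = 44.5 × 1.4080 = 62.6566 km/h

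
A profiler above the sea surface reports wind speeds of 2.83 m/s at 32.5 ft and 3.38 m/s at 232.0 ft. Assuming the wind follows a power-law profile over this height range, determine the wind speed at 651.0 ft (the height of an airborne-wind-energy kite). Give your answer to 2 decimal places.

3.71 m/s

First find α: α = ln(V₂/V₁)/ln(z₂/z₁) = ln(3.38/2.83)/ln(232.0/32.5) = 0.17760/1.96550 = 0.0904
Extrapolate from 232.0 ft to 651.0 ft: V₃ = 3.38 × (651.0/232.0)^0.0904 = 3.38 × 1.0977 = 3.7103 m/s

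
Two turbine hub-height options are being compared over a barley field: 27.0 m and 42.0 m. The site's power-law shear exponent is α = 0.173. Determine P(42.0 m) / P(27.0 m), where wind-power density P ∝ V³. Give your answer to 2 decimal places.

Speed ratio: V_B/V_A = (z_B/z_A)^α = (42.0/27.0)^0.173 = (1.5556)^0.173 = 1.07943
Power-density ratio: P_B/P_A = (V_B/V_A)³ = (1.07943)³ = 1.25773

1.26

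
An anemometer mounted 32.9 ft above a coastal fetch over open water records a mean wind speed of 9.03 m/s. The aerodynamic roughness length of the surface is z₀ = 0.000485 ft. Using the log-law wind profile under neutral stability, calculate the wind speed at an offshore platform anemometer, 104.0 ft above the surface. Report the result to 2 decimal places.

9.96 m/s

Log law: V(z) ∝ ln(z/z₀), so V₂/V₁ = ln(z₂/z₀) / ln(z₁/z₀).
ln(104.0/0.000485) = 12.2758, ln(32.9/0.000485) = 11.1248
V₂ = 9.03 × 12.2758/11.1248 = 9.03 × 1.1035 = 9.9642 m/s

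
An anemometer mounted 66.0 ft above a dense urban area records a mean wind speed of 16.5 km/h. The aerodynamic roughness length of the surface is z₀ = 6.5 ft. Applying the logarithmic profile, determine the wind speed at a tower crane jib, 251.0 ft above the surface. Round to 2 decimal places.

26.01 km/h

Log law: V(z) ∝ ln(z/z₀), so V₂/V₁ = ln(z₂/z₀) / ln(z₁/z₀).
ln(251.0/6.5) = 3.6537, ln(66.0/6.5) = 2.3179
V₂ = 16.5 × 3.6537/2.3179 = 16.5 × 1.5763 = 26.0091 km/h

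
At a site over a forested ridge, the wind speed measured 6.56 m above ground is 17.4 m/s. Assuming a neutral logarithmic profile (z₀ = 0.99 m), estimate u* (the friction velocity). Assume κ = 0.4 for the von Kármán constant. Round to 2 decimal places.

Log law: V(z) = (u*/κ) · ln(z/z₀) ⇒ u* = κ · V / ln(z/z₀)
u* = 0.4 × 17.4 / ln(6.56/0.99) = 0.4 × 17.4 / 1.8910
   = 6.9600 / 1.8910 = 3.6805 m/s

u* ≈ 3.68 m/s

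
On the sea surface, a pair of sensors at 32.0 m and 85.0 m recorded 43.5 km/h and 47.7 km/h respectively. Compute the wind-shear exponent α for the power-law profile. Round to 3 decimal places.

α ≈ 0.094

Power law: V₂/V₁ = (z₂/z₁)^α ⇒ α = ln(V₂/V₁) / ln(z₂/z₁)
α = ln(47.7/43.5) / ln(85.0/32.0) = ln(1.0966) / ln(2.6562)
  = 0.09217 / 0.97692 = 0.09435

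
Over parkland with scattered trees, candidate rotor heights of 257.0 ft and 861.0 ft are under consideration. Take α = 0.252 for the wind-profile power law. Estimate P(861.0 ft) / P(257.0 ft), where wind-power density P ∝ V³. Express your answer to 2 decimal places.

2.49

Speed ratio: V_B/V_A = (z_B/z_A)^α = (861.0/257.0)^0.252 = (3.3502)^0.252 = 1.35618
Power-density ratio: P_B/P_A = (V_B/V_A)³ = (1.35618)³ = 2.49432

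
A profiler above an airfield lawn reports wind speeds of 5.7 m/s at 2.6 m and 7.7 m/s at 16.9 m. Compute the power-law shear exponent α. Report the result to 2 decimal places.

Power law: V₂/V₁ = (z₂/z₁)^α ⇒ α = ln(V₂/V₁) / ln(z₂/z₁)
α = ln(7.7/5.7) / ln(16.9/2.6) = ln(1.3509) / ln(6.5000)
  = 0.30075 / 1.87180 = 0.16068

α ≈ 0.16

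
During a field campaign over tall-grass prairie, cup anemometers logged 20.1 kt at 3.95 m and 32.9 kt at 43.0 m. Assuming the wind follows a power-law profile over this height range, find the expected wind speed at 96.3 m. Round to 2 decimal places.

First find α: α = ln(V₂/V₁)/ln(z₂/z₁) = ln(32.9/20.1)/ln(43.0/3.95) = 0.49275/2.38748 = 0.2064
Extrapolate from 43.0 m to 96.3 m: V₃ = 32.9 × (96.3/43.0)^0.2064 = 32.9 × 1.1811 = 38.8566 kt

38.86 kt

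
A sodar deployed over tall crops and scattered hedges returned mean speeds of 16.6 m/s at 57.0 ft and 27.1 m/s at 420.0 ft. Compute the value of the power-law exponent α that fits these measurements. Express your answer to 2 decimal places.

α ≈ 0.25

Power law: V₂/V₁ = (z₂/z₁)^α ⇒ α = ln(V₂/V₁) / ln(z₂/z₁)
α = ln(27.1/16.6) / ln(420.0/57.0) = ln(1.6325) / ln(7.3684)
  = 0.49013 / 1.99720 = 0.24541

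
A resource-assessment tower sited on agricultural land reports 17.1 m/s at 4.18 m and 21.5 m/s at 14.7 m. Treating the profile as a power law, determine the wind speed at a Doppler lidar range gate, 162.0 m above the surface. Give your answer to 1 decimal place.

First find α: α = ln(V₂/V₁)/ln(z₂/z₁) = ln(21.5/17.1)/ln(14.7/4.18) = 0.22897/1.25754 = 0.1821
Extrapolate from 14.7 m to 162.0 m: V₃ = 21.5 × (162.0/14.7)^0.1821 = 21.5 × 1.5480 = 33.2816 m/s

33.3 m/s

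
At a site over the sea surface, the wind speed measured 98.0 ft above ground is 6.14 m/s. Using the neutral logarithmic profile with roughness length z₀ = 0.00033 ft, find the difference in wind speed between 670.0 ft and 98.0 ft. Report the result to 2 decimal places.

Log law: V₂ = V₁ · ln(z₂/z₀)/ln(z₁/z₀) = 6.14 × 14.5237/12.6014 = 7.0766 m/s
ΔV = 7.0766 − 6.14 = 0.9366 m/s

0.94 m/s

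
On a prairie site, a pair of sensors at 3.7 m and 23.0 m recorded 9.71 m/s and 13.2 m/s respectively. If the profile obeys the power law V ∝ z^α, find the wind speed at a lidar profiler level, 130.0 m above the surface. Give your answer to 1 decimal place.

First find α: α = ln(V₂/V₁)/ln(z₂/z₁) = ln(13.2/9.71)/ln(23.0/3.7) = 0.30706/1.82716 = 0.1681
Extrapolate from 23.0 m to 130.0 m: V₃ = 13.2 × (130.0/23.0)^0.1681 = 13.2 × 1.3379 = 17.6598 m/s

17.7 m/s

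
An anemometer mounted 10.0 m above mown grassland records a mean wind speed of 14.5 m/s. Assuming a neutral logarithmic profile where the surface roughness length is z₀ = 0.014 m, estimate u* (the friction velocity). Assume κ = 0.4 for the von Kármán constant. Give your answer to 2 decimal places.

Log law: V(z) = (u*/κ) · ln(z/z₀) ⇒ u* = κ · V / ln(z/z₀)
u* = 0.4 × 14.5 / ln(10.0/0.014) = 0.4 × 14.5 / 6.5713
   = 5.8000 / 6.5713 = 0.8826 m/s

u* ≈ 0.88 m/s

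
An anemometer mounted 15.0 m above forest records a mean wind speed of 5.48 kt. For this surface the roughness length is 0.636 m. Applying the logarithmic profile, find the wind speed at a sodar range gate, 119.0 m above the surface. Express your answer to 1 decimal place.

9.1 kt

Log law: V(z) ∝ ln(z/z₀), so V₂/V₁ = ln(z₂/z₀) / ln(z₁/z₀).
ln(119.0/0.636) = 5.2317, ln(15.0/0.636) = 3.1606
V₂ = 5.48 × 5.2317/3.1606 = 5.48 × 1.6553 = 9.0709 kt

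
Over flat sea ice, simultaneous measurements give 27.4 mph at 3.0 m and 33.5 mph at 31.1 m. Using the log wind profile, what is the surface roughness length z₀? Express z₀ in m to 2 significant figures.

Log law: V(z) ∝ ln(z/z₀). With r = V₁/V₂ = 27.4/33.5 = 0.81791,
r · ln(z₂/z₀) = ln(z₁/z₀) ⇒ ln z₀ = (ln z₁ − r·ln z₂)/(1 − r)
ln z₀ = (1.09861 − 0.81791×3.43721) / 0.18209 = -9.4059
z₀ = exp(-9.4059) = 0.00008224 m

z₀ ≈ 0.000082 m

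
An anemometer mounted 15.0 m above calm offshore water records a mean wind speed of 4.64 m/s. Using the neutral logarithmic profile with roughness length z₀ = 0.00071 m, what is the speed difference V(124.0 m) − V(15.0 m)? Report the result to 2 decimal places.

0.98 m/s

Log law: V₂ = V₁ · ln(z₂/z₀)/ln(z₁/z₀) = 4.64 × 12.0705/9.9583 = 5.6242 m/s
ΔV = 5.6242 − 4.64 = 0.9842 m/s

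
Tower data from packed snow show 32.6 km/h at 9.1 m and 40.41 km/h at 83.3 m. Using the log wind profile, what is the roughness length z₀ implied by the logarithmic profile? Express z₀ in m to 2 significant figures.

z₀ ≈ 0.00088 m

Log law: V(z) ∝ ln(z/z₀). With r = V₁/V₂ = 32.6/40.41 = 0.80673,
r · ln(z₂/z₀) = ln(z₁/z₀) ⇒ ln z₀ = (ln z₁ − r·ln z₂)/(1 − r)
ln z₀ = (2.20827 − 0.80673×4.42245) / 0.19327 = -7.0340
z₀ = exp(-7.0340) = 0.0008814 m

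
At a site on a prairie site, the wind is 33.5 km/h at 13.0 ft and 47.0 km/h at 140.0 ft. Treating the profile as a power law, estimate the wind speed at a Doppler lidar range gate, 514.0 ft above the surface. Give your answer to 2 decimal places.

56.57 km/h

First find α: α = ln(V₂/V₁)/ln(z₂/z₁) = ln(47.0/33.5)/ln(140.0/13.0) = 0.33860/2.37669 = 0.1425
Extrapolate from 140.0 ft to 514.0 ft: V₃ = 47.0 × (514.0/140.0)^0.1425 = 47.0 × 1.2036 = 56.5677 km/h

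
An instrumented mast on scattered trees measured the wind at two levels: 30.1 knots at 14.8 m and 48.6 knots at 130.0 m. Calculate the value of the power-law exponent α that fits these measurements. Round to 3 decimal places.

α ≈ 0.220

Power law: V₂/V₁ = (z₂/z₁)^α ⇒ α = ln(V₂/V₁) / ln(z₂/z₁)
α = ln(48.6/30.1) / ln(130.0/14.8) = ln(1.6146) / ln(8.7838)
  = 0.47910 / 2.17291 = 0.22049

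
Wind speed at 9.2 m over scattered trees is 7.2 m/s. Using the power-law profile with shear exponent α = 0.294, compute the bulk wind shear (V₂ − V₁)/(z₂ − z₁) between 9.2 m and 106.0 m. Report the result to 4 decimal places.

0.0782 m/s/m

Power law: V₂ = V₁ · (z₂/z₁)^α = 7.2 × (11.5217)^0.294 = 14.7713 m/s
ΔV/Δz = (14.7713 − 7.2)/(106.0 − 9.2) = 7.5713/96.8000 = 0.07822 m/s/m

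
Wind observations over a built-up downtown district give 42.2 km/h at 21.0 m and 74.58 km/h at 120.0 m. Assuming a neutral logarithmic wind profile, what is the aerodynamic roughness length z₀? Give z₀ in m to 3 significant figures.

z₀ ≈ 2.17 m

Log law: V(z) ∝ ln(z/z₀). With r = V₁/V₂ = 42.2/74.58 = 0.56584,
r · ln(z₂/z₀) = ln(z₁/z₀) ⇒ ln z₀ = (ln z₁ − r·ln z₂)/(1 − r)
ln z₀ = (3.04452 − 0.56584×4.78749) / 0.43416 = 0.7730
z₀ = exp(0.7730) = 2.166 m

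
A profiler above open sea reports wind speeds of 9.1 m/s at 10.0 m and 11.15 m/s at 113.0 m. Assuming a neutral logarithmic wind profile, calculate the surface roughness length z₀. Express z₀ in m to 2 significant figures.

z₀ ≈ 0.00021 m

Log law: V(z) ∝ ln(z/z₀). With r = V₁/V₂ = 9.1/11.15 = 0.81614,
r · ln(z₂/z₀) = ln(z₁/z₀) ⇒ ln z₀ = (ln z₁ − r·ln z₂)/(1 − r)
ln z₀ = (2.30259 − 0.81614×4.72739) / 0.18386 = -8.4612
z₀ = exp(-8.4612) = 0.0002115 m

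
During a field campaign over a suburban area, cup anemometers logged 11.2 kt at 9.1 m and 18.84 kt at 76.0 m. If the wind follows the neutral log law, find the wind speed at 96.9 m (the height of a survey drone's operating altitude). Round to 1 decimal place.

19.7 kt

Log law: V ∝ ln(z/z₀). From the pair, with r = V₁/V₂ = 0.59448,
ln z₀ = (ln z₁ − r·ln z₂)/(1 − r) = (2.2083 − 0.59448×4.3307)/0.40552 = -0.9032 → z₀ = 0.4053 m
V₃ = V₁ · ln(z₃/z₀)/ln(z₁/z₀) = 11.2 × 5.4769/3.1115 = 19.7145 kt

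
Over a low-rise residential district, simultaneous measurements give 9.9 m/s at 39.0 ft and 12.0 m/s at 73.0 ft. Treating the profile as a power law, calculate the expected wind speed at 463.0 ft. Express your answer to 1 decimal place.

21.2 m/s

First find α: α = ln(V₂/V₁)/ln(z₂/z₁) = ln(12.0/9.9)/ln(73.0/39.0) = 0.19237/0.62690 = 0.3069
Extrapolate from 73.0 ft to 463.0 ft: V₃ = 12.0 × (463.0/73.0)^0.3069 = 12.0 × 1.7627 = 21.1526 m/s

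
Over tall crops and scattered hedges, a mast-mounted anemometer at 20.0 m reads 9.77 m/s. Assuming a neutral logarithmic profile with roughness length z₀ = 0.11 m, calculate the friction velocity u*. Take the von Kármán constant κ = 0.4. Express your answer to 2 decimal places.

Log law: V(z) = (u*/κ) · ln(z/z₀) ⇒ u* = κ · V / ln(z/z₀)
u* = 0.4 × 9.77 / ln(20.0/0.11) = 0.4 × 9.77 / 5.2030
   = 3.9080 / 5.2030 = 0.7511 m/s

u* ≈ 0.75 m/s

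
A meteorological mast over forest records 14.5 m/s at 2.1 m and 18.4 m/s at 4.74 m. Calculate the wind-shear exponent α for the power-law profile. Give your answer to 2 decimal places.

Power law: V₂/V₁ = (z₂/z₁)^α ⇒ α = ln(V₂/V₁) / ln(z₂/z₁)
α = ln(18.4/14.5) / ln(4.74/2.1) = ln(1.2690) / ln(2.2571)
  = 0.23820 / 0.81410 = 0.29260

α ≈ 0.29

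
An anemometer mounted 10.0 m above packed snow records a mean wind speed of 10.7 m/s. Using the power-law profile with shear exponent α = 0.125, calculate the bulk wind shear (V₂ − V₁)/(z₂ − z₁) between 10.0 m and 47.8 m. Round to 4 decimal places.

Power law: V₂ = V₁ · (z₂/z₁)^α = 10.7 × (4.7800)^0.125 = 13.0110 m/s
ΔV/Δz = (13.0110 − 10.7)/(47.8 − 10.0) = 2.3110/37.8000 = 0.06114 m/s/m

0.0611 m/s/m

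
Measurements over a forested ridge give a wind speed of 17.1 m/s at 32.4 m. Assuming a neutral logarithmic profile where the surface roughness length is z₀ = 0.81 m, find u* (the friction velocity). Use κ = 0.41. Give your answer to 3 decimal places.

u* ≈ 1.901 m/s

Log law: V(z) = (u*/κ) · ln(z/z₀) ⇒ u* = κ · V / ln(z/z₀)
u* = 0.41 × 17.1 / ln(32.4/0.81) = 0.41 × 17.1 / 3.6889
   = 7.0110 / 3.6889 = 1.9006 m/s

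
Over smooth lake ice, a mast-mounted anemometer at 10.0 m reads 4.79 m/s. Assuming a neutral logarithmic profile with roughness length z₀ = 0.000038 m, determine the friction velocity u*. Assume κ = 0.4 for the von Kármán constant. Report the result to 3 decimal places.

u* ≈ 0.154 m/s

Log law: V(z) = (u*/κ) · ln(z/z₀) ⇒ u* = κ · V / ln(z/z₀)
u* = 0.4 × 4.79 / ln(10.0/0.000038) = 0.4 × 4.79 / 12.4805
   = 1.9160 / 12.4805 = 0.1535 m/s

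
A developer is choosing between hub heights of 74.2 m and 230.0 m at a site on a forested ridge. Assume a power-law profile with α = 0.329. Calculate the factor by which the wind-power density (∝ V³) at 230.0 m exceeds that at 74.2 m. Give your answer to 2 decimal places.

Speed ratio: V_B/V_A = (z_B/z_A)^α = (230.0/74.2)^0.329 = (3.0997)^0.329 = 1.45093
Power-density ratio: P_B/P_A = (V_B/V_A)³ = (1.45093)³ = 3.05448

3.05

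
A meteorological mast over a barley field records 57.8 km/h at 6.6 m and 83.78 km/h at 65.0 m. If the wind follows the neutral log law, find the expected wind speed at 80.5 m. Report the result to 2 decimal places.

Log law: V ∝ ln(z/z₀). From the pair, with r = V₁/V₂ = 0.68990,
ln z₀ = (ln z₁ − r·ln z₂)/(1 − r) = (1.8871 − 0.68990×4.1744)/0.31010 = -3.2017 → z₀ = 0.04069 m
V₃ = V₁ · ln(z₃/z₀)/ln(z₁/z₀) = 57.8 × 7.5900/5.0888 = 86.2092 km/h

86.21 km/h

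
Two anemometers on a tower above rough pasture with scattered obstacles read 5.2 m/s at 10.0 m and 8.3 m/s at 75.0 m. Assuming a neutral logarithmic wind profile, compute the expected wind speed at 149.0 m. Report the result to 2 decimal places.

9.36 m/s

Log law: V ∝ ln(z/z₀). From the pair, with r = V₁/V₂ = 0.62651,
ln z₀ = (ln z₁ − r·ln z₂)/(1 − r) = (2.3026 − 0.62651×4.3175)/0.37349 = -1.0773 → z₀ = 0.3405 m
V₃ = V₁ · ln(z₃/z₀)/ln(z₁/z₀) = 5.2 × 6.0812/3.3798 = 9.3561 m/s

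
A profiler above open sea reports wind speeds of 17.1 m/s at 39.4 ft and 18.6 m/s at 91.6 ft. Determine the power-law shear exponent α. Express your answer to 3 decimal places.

Power law: V₂/V₁ = (z₂/z₁)^α ⇒ α = ln(V₂/V₁) / ln(z₂/z₁)
α = ln(18.6/17.1) / ln(91.6/39.4) = ln(1.0877) / ln(2.3249)
  = 0.08408 / 0.84367 = 0.09966

α ≈ 0.100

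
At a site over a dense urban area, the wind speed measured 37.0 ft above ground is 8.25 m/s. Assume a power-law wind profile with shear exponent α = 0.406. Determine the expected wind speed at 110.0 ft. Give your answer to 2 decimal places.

Power-law profile: V₂ = V₁ · (z₂/z₁)^α
V₂ = 8.25 × (110.0/37.0)^0.406 = 8.25 × (2.9730)^0.406
    = 8.25 × 1.5564 = 12.8401 m/s

12.84 m/s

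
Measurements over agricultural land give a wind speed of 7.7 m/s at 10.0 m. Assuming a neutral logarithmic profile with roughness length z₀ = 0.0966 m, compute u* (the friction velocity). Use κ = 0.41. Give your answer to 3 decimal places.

Log law: V(z) = (u*/κ) · ln(z/z₀) ⇒ u* = κ · V / ln(z/z₀)
u* = 0.41 × 7.7 / ln(10.0/0.0966) = 0.41 × 7.7 / 4.6398
   = 3.1570 / 4.6398 = 0.6804 m/s

u* ≈ 0.680 m/s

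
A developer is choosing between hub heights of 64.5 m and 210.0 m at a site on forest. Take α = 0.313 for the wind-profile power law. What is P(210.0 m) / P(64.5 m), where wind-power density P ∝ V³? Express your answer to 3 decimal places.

Speed ratio: V_B/V_A = (z_B/z_A)^α = (210.0/64.5)^0.313 = (3.2558)^0.313 = 1.44698
Power-density ratio: P_B/P_A = (V_B/V_A)³ = (1.44698)³ = 3.02961

3.030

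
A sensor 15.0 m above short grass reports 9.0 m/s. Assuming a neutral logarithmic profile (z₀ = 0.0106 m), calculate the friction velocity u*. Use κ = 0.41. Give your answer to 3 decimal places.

u* ≈ 0.509 m/s

Log law: V(z) = (u*/κ) · ln(z/z₀) ⇒ u* = κ · V / ln(z/z₀)
u* = 0.41 × 9.0 / ln(15.0/0.0106) = 0.41 × 9.0 / 7.2550
   = 3.6900 / 7.2550 = 0.5086 m/s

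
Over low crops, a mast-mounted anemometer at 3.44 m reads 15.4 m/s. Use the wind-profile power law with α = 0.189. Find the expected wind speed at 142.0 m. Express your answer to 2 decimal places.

Power-law profile: V₂ = V₁ · (z₂/z₁)^α
V₂ = 15.4 × (142.0/3.44)^0.189 = 15.4 × (41.2791)^0.189
    = 15.4 × 2.0201 = 31.1095 m/s

31.11 m/s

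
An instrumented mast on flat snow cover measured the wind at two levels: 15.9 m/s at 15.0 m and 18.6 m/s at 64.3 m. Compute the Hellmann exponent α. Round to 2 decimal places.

Power law: V₂/V₁ = (z₂/z₁)^α ⇒ α = ln(V₂/V₁) / ln(z₂/z₁)
α = ln(18.6/15.9) / ln(64.3/15.0) = ln(1.1698) / ln(4.2867)
  = 0.15684 / 1.45551 = 0.10776

α ≈ 0.11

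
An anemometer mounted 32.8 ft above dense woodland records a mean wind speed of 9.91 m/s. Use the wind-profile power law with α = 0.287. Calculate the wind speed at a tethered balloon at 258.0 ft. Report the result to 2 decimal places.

17.91 m/s

Power-law profile: V₂ = V₁ · (z₂/z₁)^α
V₂ = 9.91 × (258.0/32.8)^0.287 = 9.91 × (7.8659)^0.287
    = 9.91 × 1.8075 = 17.9124 m/s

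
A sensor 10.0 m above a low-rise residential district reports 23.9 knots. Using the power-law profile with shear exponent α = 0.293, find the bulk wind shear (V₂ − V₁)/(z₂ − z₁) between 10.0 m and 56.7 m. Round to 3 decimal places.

0.339 knots/m

Power law: V₂ = V₁ · (z₂/z₁)^α = 23.9 × (5.6700)^0.293 = 39.7372 knots
ΔV/Δz = (39.7372 − 23.9)/(56.7 − 10.0) = 15.8372/46.7000 = 0.33913 knots/m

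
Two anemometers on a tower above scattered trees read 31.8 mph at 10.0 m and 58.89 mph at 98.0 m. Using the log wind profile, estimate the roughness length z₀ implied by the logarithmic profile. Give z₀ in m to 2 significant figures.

Log law: V(z) ∝ ln(z/z₀). With r = V₁/V₂ = 31.8/58.89 = 0.53999,
r · ln(z₂/z₀) = ln(z₁/z₀) ⇒ ln z₀ = (ln z₁ − r·ln z₂)/(1 − r)
ln z₀ = (2.30259 − 0.53999×4.58497) / 0.46001 = -0.3766
z₀ = exp(-0.3766) = 0.6862 m

z₀ ≈ 0.69 m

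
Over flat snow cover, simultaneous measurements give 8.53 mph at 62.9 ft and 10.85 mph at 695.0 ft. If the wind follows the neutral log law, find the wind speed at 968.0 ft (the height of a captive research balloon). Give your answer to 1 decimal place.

Log law: V ∝ ln(z/z₀). From the pair, with r = V₁/V₂ = 0.78618,
ln z₀ = (ln z₁ − r·ln z₂)/(1 − r) = (4.1415 − 0.78618×6.5439)/0.21382 = -4.6913 → z₀ = 0.009175 ft
V₃ = V₁ · ln(z₃/z₀)/ln(z₁/z₀) = 8.53 × 11.5665/8.8328 = 11.1700 mph

11.2 mph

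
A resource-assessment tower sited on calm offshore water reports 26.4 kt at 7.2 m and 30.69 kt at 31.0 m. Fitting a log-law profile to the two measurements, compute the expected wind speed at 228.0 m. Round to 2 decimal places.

36.55 kt

Log law: V ∝ ln(z/z₀). From the pair, with r = V₁/V₂ = 0.86022,
ln z₀ = (ln z₁ − r·ln z₂)/(1 − r) = (1.9741 − 0.86022×3.4340)/0.13978 = -7.0100 → z₀ = 0.0009028 m
V₃ = V₁ · ln(z₃/z₀)/ln(z₁/z₀) = 26.4 × 12.4393/8.9840 = 36.5535 kt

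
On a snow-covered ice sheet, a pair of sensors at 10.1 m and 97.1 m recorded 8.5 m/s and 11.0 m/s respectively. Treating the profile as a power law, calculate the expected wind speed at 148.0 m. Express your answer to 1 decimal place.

11.5 m/s

First find α: α = ln(V₂/V₁)/ln(z₂/z₁) = ln(11.0/8.5)/ln(97.1/10.1) = 0.25783/2.26321 = 0.1139
Extrapolate from 97.1 m to 148.0 m: V₃ = 11.0 × (148.0/97.1)^0.1139 = 11.0 × 1.0492 = 11.5410 m/s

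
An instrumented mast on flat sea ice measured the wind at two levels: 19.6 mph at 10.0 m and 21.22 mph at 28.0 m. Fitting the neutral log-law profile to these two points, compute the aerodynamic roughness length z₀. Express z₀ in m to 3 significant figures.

z₀ ≈ 0.0000389 m

Log law: V(z) ∝ ln(z/z₀). With r = V₁/V₂ = 19.6/21.22 = 0.92366,
r · ln(z₂/z₀) = ln(z₁/z₀) ⇒ ln z₀ = (ln z₁ − r·ln z₂)/(1 − r)
ln z₀ = (2.30259 − 0.92366×3.33220) / 0.07634 = -10.1545
z₀ = exp(-10.1545) = 0.00003890 m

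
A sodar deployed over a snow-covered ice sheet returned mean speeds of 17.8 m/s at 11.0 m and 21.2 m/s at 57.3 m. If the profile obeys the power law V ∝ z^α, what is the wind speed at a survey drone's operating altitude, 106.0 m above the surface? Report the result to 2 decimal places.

22.63 m/s

First find α: α = ln(V₂/V₁)/ln(z₂/z₁) = ln(21.2/17.8)/ln(57.3/11.0) = 0.17480/1.65041 = 0.1059
Extrapolate from 57.3 m to 106.0 m: V₃ = 21.2 × (106.0/57.3)^0.1059 = 21.2 × 1.0673 = 22.6272 m/s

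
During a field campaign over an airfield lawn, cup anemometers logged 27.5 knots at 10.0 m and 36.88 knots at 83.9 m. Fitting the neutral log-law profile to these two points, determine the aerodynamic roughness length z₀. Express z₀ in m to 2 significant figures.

Log law: V(z) ∝ ln(z/z₀). With r = V₁/V₂ = 27.5/36.88 = 0.74566,
r · ln(z₂/z₀) = ln(z₁/z₀) ⇒ ln z₀ = (ln z₁ − r·ln z₂)/(1 − r)
ln z₀ = (2.30259 − 0.74566×4.42963) / 0.25434 = -3.9334
z₀ = exp(-3.9334) = 0.01958 m

z₀ ≈ 0.020 m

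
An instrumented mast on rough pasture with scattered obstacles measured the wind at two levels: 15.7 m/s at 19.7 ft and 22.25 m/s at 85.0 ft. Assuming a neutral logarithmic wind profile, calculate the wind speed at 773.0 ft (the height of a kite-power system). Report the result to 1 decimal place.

Log law: V ∝ ln(z/z₀). From the pair, with r = V₁/V₂ = 0.70562,
ln z₀ = (ln z₁ − r·ln z₂)/(1 − r) = (2.9806 − 0.70562×4.4427)/0.29438 = -0.5238 → z₀ = 0.5923 ft
V₃ = V₁ · ln(z₃/z₀)/ln(z₁/z₀) = 15.7 × 7.1741/3.5044 = 32.1403 m/s

32.1 m/s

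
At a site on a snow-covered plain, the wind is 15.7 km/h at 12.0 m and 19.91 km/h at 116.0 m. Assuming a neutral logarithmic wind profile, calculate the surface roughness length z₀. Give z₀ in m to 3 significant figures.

Log law: V(z) ∝ ln(z/z₀). With r = V₁/V₂ = 15.7/19.91 = 0.78855,
r · ln(z₂/z₀) = ln(z₁/z₀) ⇒ ln z₀ = (ln z₁ − r·ln z₂)/(1 − r)
ln z₀ = (2.48491 − 0.78855×4.75359) / 0.21145 = -5.9755
z₀ = exp(-5.9755) = 0.002540 m

z₀ ≈ 0.00254 m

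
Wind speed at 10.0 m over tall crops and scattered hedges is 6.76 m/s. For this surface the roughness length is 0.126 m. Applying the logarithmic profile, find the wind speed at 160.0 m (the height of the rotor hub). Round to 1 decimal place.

Log law: V(z) ∝ ln(z/z₀), so V₂/V₁ = ln(z₂/z₀) / ln(z₁/z₀).
ln(160.0/0.126) = 7.1466, ln(10.0/0.126) = 4.3741
V₂ = 6.76 × 7.1466/4.3741 = 6.76 × 1.6339 = 11.0450 m/s

11.0 m/s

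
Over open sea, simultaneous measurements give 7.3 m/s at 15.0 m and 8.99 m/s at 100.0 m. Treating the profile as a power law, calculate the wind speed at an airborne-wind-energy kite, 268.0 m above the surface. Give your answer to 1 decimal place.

First find α: α = ln(V₂/V₁)/ln(z₂/z₁) = ln(8.99/7.3)/ln(100.0/15.0) = 0.20824/1.89712 = 0.1098
Extrapolate from 100.0 m to 268.0 m: V₃ = 8.99 × (268.0/100.0)^0.1098 = 8.99 × 1.1143 = 10.0174 m/s

10.0 m/s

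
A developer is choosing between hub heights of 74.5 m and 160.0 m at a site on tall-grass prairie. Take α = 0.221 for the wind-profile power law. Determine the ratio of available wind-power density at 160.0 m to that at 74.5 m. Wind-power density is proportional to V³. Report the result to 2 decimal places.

1.66

Speed ratio: V_B/V_A = (z_B/z_A)^α = (160.0/74.5)^0.221 = (2.1477)^0.221 = 1.18403
Power-density ratio: P_B/P_A = (V_B/V_A)³ = (1.18403)³ = 1.65994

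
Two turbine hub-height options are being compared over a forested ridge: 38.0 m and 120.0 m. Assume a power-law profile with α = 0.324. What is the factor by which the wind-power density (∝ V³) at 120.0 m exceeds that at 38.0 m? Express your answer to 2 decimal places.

3.06

Speed ratio: V_B/V_A = (z_B/z_A)^α = (120.0/38.0)^0.324 = (3.1579)^0.324 = 1.45146
Power-density ratio: P_B/P_A = (V_B/V_A)³ = (1.45146)³ = 3.05784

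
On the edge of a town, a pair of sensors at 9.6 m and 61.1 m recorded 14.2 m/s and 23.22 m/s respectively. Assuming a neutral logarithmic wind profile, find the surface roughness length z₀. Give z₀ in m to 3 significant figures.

Log law: V(z) ∝ ln(z/z₀). With r = V₁/V₂ = 14.2/23.22 = 0.61154,
r · ln(z₂/z₀) = ln(z₁/z₀) ⇒ ln z₀ = (ln z₁ − r·ln z₂)/(1 − r)
ln z₀ = (2.26176 − 0.61154×4.11251) / 0.38846 = -0.6518
z₀ = exp(-0.6518) = 0.5211 m

z₀ ≈ 0.521 m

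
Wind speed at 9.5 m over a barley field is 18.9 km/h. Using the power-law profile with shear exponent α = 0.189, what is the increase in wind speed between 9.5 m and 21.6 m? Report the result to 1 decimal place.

Power law: V₂ = V₁ · (z₂/z₁)^α = 18.9 × (2.2737)^0.189 = 22.0741 km/h
ΔV = 22.0741 − 18.9 = 3.1741 km/h

3.2 km/h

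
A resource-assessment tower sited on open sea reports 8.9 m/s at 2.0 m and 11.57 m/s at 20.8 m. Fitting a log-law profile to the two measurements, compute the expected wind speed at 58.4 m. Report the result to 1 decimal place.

12.7 m/s

Log law: V ∝ ln(z/z₀). From the pair, with r = V₁/V₂ = 0.76923,
ln z₀ = (ln z₁ − r·ln z₂)/(1 − r) = (0.6931 − 0.76923×3.0350)/0.23077 = -7.1129 → z₀ = 0.0008146 m
V₃ = V₁ · ln(z₃/z₀)/ln(z₁/z₀) = 8.9 × 11.1802/7.8060 = 12.7470 m/s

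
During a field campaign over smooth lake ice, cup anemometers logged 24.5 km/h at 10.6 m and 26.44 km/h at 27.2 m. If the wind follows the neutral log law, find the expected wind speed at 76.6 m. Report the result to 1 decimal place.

Log law: V ∝ ln(z/z₀). From the pair, with r = V₁/V₂ = 0.92663,
ln z₀ = (ln z₁ − r·ln z₂)/(1 − r) = (2.3609 − 0.92663×3.3032)/0.07337 = -9.5401 → z₀ = 0.00007191 m
V₃ = V₁ · ln(z₃/z₀)/ln(z₁/z₀) = 24.5 × 13.8787/11.9010 = 28.5715 km/h

28.6 km/h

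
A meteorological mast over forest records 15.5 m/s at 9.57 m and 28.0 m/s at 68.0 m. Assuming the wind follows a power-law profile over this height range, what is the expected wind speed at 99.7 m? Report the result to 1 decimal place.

31.4 m/s

First find α: α = ln(V₂/V₁)/ln(z₂/z₁) = ln(28.0/15.5)/ln(68.0/9.57) = 0.59136/1.96087 = 0.3016
Extrapolate from 68.0 m to 99.7 m: V₃ = 28.0 × (99.7/68.0)^0.3016 = 28.0 × 1.1223 = 31.4251 m/s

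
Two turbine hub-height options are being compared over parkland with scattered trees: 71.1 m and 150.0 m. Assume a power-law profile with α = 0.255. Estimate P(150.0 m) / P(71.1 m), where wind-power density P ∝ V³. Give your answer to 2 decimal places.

1.77

Speed ratio: V_B/V_A = (z_B/z_A)^α = (150.0/71.1)^0.255 = (2.1097)^0.255 = 1.20970
Power-density ratio: P_B/P_A = (V_B/V_A)³ = (1.20970)³ = 1.77023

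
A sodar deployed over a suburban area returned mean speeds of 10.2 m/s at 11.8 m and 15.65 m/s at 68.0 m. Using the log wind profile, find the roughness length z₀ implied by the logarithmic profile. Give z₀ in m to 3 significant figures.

z₀ ≈ 0.445 m

Log law: V(z) ∝ ln(z/z₀). With r = V₁/V₂ = 10.2/15.65 = 0.65176,
r · ln(z₂/z₀) = ln(z₁/z₀) ⇒ ln z₀ = (ln z₁ − r·ln z₂)/(1 − r)
ln z₀ = (2.46810 − 0.65176×4.21951) / 0.34824 = -0.8098
z₀ = exp(-0.8098) = 0.4450 m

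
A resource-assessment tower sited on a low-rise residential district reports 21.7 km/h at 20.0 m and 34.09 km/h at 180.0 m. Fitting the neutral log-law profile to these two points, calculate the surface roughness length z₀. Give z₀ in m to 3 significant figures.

z₀ ≈ 0.426 m

Log law: V(z) ∝ ln(z/z₀). With r = V₁/V₂ = 21.7/34.09 = 0.63655,
r · ln(z₂/z₀) = ln(z₁/z₀) ⇒ ln z₀ = (ln z₁ − r·ln z₂)/(1 − r)
ln z₀ = (2.99573 − 0.63655×5.19296) / 0.36345 = -0.8525
z₀ = exp(-0.8525) = 0.4263 m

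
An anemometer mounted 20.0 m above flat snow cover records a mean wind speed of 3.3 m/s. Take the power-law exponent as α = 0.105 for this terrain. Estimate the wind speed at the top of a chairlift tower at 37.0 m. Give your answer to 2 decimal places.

Power-law profile: V₂ = V₁ · (z₂/z₁)^α
V₂ = 3.3 × (37.0/20.0)^0.105 = 3.3 × (1.8500)^0.105
    = 3.3 × 1.0667 = 3.5202 m/s

3.52 m/s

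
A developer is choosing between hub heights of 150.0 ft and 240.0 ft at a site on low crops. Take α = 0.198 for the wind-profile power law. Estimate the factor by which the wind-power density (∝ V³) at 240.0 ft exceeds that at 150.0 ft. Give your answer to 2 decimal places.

Speed ratio: V_B/V_A = (z_B/z_A)^α = (240.0/150.0)^0.198 = (1.6000)^0.198 = 1.09753
Power-density ratio: P_B/P_A = (V_B/V_A)³ = (1.09753)³ = 1.32205

1.32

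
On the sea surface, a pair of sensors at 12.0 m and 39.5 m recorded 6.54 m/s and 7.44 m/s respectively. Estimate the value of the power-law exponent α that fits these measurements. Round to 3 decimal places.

Power law: V₂/V₁ = (z₂/z₁)^α ⇒ α = ln(V₂/V₁) / ln(z₂/z₁)
α = ln(7.44/6.54) / ln(39.5/12.0) = ln(1.1376) / ln(3.2917)
  = 0.12893 / 1.19139 = 0.10822

α ≈ 0.108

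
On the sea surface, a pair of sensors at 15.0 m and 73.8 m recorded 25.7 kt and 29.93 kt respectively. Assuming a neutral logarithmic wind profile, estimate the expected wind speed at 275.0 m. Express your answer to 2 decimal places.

Log law: V ∝ ln(z/z₀). From the pair, with r = V₁/V₂ = 0.85867,
ln z₀ = (ln z₁ − r·ln z₂)/(1 − r) = (2.7081 − 0.85867×4.3014)/0.14133 = -6.9723 → z₀ = 0.0009375 m
V₃ = V₁ · ln(z₃/z₀)/ln(z₁/z₀) = 25.7 × 12.5891/9.6804 = 33.4222 kt

33.42 kt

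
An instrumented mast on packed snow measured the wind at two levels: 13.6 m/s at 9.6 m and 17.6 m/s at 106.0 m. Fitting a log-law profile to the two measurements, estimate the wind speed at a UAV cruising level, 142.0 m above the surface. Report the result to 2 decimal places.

Log law: V ∝ ln(z/z₀). From the pair, with r = V₁/V₂ = 0.77273,
ln z₀ = (ln z₁ − r·ln z₂)/(1 − r) = (2.2618 − 0.77273×4.6634)/0.22727 = -5.9039 → z₀ = 0.002729 m
V₃ = V₁ · ln(z₃/z₀)/ln(z₁/z₀) = 13.6 × 10.8598/8.1657 = 18.0870 m/s

18.09 m/s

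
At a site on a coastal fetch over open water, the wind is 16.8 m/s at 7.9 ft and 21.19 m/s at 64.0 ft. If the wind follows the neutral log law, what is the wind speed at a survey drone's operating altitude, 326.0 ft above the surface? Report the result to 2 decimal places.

Log law: V ∝ ln(z/z₀). From the pair, with r = V₁/V₂ = 0.79283,
ln z₀ = (ln z₁ − r·ln z₂)/(1 − r) = (2.0669 − 0.79283×4.1589)/0.20717 = -5.9390 → z₀ = 0.002635 ft
V₃ = V₁ · ln(z₃/z₀)/ln(z₁/z₀) = 16.8 × 11.7259/8.0059 = 24.6063 m/s

24.61 m/s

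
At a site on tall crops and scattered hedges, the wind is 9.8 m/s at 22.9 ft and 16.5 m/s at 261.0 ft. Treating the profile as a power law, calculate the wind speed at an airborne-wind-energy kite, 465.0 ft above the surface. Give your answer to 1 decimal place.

First find α: α = ln(V₂/V₁)/ln(z₂/z₁) = ln(16.5/9.8)/ln(261.0/22.9) = 0.52098/2.43338 = 0.2141
Extrapolate from 261.0 ft to 465.0 ft: V₃ = 16.5 × (465.0/261.0)^0.2141 = 16.5 × 1.1316 = 18.6716 m/s

18.7 m/s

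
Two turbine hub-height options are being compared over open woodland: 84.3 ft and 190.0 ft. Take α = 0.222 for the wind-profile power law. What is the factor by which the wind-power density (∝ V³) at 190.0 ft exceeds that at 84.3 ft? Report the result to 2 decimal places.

1.72

Speed ratio: V_B/V_A = (z_B/z_A)^α = (190.0/84.3)^0.222 = (2.2539)^0.222 = 1.19770
Power-density ratio: P_B/P_A = (V_B/V_A)³ = (1.19770)³ = 1.71810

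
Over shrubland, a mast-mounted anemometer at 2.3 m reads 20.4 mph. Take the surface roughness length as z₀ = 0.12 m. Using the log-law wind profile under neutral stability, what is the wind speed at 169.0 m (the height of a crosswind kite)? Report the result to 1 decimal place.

Log law: V(z) ∝ ln(z/z₀), so V₂/V₁ = ln(z₂/z₀) / ln(z₁/z₀).
ln(169.0/0.12) = 7.2502, ln(2.3/0.12) = 2.9532
V₂ = 20.4 × 7.2502/2.9532 = 20.4 × 2.4550 = 50.0829 mph

50.1 mph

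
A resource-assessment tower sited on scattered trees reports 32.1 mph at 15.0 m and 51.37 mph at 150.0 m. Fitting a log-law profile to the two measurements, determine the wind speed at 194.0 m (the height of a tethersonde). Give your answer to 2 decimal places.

53.52 mph

Log law: V ∝ ln(z/z₀). From the pair, with r = V₁/V₂ = 0.62488,
ln z₀ = (ln z₁ − r·ln z₂)/(1 − r) = (2.7081 − 0.62488×5.0106)/0.37512 = -1.1276 → z₀ = 0.3238 m
V₃ = V₁ · ln(z₃/z₀)/ln(z₁/z₀) = 32.1 × 6.3955/3.8357 = 53.5227 mph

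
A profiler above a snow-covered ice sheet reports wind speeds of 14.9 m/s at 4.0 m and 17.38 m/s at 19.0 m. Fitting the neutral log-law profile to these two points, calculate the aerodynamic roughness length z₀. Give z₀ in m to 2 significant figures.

z₀ ≈ 0.00034 m

Log law: V(z) ∝ ln(z/z₀). With r = V₁/V₂ = 14.9/17.38 = 0.85731,
r · ln(z₂/z₀) = ln(z₁/z₀) ⇒ ln z₀ = (ln z₁ − r·ln z₂)/(1 − r)
ln z₀ = (1.38629 − 0.85731×2.94444) / 0.14269 = -7.9751
z₀ = exp(-7.9751) = 0.0003439 m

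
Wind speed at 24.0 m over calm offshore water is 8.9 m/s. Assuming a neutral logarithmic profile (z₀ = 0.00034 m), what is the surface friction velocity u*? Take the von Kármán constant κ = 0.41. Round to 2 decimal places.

Log law: V(z) = (u*/κ) · ln(z/z₀) ⇒ u* = κ · V / ln(z/z₀)
u* = 0.41 × 8.9 / ln(24.0/0.00034) = 0.41 × 8.9 / 11.1646
   = 3.6490 / 11.1646 = 0.3268 m/s

u* ≈ 0.33 m/s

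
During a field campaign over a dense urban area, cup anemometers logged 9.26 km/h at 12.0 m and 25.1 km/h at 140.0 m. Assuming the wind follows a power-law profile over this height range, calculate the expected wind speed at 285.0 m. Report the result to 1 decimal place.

33.5 km/h

First find α: α = ln(V₂/V₁)/ln(z₂/z₁) = ln(25.1/9.26)/ln(140.0/12.0) = 0.99716/2.45674 = 0.4059
Extrapolate from 140.0 m to 285.0 m: V₃ = 25.1 × (285.0/140.0)^0.4059 = 25.1 × 1.3345 = 33.4949 km/h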